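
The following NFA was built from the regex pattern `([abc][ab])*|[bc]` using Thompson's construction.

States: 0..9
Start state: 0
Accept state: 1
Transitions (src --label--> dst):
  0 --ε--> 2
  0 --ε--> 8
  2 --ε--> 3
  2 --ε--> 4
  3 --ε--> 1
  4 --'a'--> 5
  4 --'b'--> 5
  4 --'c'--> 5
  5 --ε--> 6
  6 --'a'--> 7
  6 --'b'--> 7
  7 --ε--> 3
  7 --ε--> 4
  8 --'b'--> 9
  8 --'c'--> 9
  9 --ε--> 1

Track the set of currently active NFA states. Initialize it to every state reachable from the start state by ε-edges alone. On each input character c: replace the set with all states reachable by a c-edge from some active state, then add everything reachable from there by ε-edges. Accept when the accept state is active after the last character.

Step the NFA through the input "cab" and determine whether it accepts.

Answer: REJECT

Steps:
S₀ = ε-closure({0}) = {0,1,2,3,4,8}
'c' @ 1: {1,5,6,9}  (accept∈set)
'a' @ 2: {1,3,4,7}  (accept∈set)
'b' @ 3: {5,6}
after full input: {5,6}  (accept=1 not in)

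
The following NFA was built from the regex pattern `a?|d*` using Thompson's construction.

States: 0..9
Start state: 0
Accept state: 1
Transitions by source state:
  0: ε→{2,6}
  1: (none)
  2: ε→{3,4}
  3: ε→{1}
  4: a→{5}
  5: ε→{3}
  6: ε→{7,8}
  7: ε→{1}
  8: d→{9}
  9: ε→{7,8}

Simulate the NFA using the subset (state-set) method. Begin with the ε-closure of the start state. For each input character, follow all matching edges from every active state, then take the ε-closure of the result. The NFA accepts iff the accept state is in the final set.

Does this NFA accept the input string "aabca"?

Answer: REJECT

Trace:
start: ε-closure({0}) = {0,1,2,3,4,6,7,8}
'a' @ 1: {1,3,5}  ✓accept
'a' @ 2: {}  — no active states
rest 'bca' ignored (set empty)
end set {} — state 1 not in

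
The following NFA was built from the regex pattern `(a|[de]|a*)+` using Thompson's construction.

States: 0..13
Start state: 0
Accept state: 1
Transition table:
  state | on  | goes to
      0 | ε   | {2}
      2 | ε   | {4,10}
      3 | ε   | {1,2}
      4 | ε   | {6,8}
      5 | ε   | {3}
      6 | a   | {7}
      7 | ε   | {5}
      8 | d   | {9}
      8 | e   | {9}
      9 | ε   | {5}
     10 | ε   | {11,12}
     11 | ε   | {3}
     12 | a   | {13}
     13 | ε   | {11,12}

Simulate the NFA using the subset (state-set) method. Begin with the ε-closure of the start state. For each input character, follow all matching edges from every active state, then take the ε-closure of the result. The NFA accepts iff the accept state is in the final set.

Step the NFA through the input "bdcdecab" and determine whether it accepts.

S₀ = ε-closure({0}) = {0,1,2,3,4,6,8,10,11,12}
'b' @ 1: {}  — no active states
rest 'dcdecab' ignored (set empty)
final: {}; accept 1 not in set

Answer: REJECT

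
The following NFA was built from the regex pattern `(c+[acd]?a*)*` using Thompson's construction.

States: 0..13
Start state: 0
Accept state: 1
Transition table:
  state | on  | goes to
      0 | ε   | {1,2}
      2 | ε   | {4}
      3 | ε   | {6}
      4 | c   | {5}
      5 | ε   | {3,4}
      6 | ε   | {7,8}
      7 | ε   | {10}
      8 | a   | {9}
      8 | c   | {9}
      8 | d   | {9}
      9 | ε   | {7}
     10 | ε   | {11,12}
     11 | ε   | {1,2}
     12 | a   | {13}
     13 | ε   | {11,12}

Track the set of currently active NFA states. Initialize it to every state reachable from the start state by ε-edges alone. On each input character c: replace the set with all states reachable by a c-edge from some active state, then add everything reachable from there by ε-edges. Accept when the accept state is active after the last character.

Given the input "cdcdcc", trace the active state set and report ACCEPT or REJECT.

Answer: ACCEPT

Trace:
initial (ε-close {0}): {0,1,2,4}
'c' @ 1: {1,2,3,4,5,6,7,8,10,11,12}  [accepting]
'd' @ 2: {1,2,4,7,9,10,11,12}  [accepting]
'c' @ 3: {1,2,3,4,5,6,7,8,10,11,12}  [accepting]
'd' @ 4: {1,2,4,7,9,10,11,12}  [accepting]
'c' @ 5: {1,2,3,4,5,6,7,8,10,11,12}  [accepting]
'c' @ 6: {1,2,3,4,5,6,7,8,9,10,11,12}  [accepting]
after full input: {1,2,3,4,5,6,7,8,9,10,11,12}  (accept=1 in)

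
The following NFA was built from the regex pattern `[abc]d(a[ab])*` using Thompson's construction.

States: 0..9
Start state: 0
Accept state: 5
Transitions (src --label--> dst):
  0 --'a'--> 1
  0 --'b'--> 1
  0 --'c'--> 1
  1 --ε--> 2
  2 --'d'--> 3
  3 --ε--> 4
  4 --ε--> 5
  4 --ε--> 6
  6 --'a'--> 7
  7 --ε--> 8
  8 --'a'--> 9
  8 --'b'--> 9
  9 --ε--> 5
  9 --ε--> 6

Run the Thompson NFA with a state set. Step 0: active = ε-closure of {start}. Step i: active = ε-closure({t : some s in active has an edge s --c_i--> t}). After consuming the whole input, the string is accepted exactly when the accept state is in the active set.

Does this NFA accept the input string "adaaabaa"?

Answer: ACCEPT

Trace:
initial (ε-close {0}): {0}
'a' @ 1: {1,2}
'd' @ 2: {3,4,5,6}  [accepting]
'a' @ 3: {7,8}
'a' @ 4: {5,6,9}  [accepting]
'a' @ 5: {7,8}
'b' @ 6: {5,6,9}  [accepting]
'a' @ 7: {7,8}
'a' @ 8: {5,6,9}  [accepting]
after full input: {5,6,9}  (accept=5 in)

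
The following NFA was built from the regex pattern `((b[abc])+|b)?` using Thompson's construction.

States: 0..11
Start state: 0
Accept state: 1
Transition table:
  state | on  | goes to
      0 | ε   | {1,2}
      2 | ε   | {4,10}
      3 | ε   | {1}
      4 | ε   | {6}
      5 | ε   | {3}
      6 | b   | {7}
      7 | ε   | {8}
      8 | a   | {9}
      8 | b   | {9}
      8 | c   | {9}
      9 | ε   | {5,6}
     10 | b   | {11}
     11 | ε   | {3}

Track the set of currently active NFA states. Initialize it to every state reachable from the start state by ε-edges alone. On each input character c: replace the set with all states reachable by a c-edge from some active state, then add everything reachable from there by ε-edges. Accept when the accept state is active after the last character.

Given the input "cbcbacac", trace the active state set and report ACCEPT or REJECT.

Answer: REJECT

Steps:
initial (ε-close {0}): {0,1,2,4,6,10}
'c' @ 1: {}  — no active states
rest 'bcbacac' ignored (set empty)
final: {}; accept 1 not in set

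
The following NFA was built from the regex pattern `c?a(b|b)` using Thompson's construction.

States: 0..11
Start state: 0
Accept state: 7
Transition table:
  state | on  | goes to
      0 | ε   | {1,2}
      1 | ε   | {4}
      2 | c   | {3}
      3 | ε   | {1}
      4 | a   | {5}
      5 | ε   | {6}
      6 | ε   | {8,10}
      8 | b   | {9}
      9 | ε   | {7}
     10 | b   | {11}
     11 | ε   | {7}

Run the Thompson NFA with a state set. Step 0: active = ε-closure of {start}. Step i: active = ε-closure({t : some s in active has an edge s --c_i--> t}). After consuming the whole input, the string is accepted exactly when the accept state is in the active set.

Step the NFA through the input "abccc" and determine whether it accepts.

initial (ε-close {0}): {0,1,2,4}
'a' @ 1: {5,6,8,10}
'b' @ 2: {7,9,11}  [accepting]
'c' @ 3: {}  — no active states
rest 'cc' ignored (set empty)
after full input: {}  (accept=7 not in)

Answer: REJECT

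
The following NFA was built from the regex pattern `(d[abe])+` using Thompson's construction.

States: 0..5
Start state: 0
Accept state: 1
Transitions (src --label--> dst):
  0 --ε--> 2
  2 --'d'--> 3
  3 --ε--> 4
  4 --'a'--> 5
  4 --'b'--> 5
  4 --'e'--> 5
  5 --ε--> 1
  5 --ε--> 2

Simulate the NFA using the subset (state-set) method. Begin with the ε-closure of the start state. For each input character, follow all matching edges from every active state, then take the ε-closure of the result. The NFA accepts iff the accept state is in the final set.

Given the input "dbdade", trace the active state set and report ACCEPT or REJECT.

Answer: ACCEPT

Derivation:
start: ε-closure({0}) = {0,2}
'd' @ 1: {3,4}
'b' @ 2: {1,2,5}  (accept∈set)
'd' @ 3: {3,4}
'a' @ 4: {1,2,5}  (accept∈set)
'd' @ 5: {3,4}
'e' @ 6: {1,2,5}  (accept∈set)
after full input: {1,2,5}  (accept=1 in)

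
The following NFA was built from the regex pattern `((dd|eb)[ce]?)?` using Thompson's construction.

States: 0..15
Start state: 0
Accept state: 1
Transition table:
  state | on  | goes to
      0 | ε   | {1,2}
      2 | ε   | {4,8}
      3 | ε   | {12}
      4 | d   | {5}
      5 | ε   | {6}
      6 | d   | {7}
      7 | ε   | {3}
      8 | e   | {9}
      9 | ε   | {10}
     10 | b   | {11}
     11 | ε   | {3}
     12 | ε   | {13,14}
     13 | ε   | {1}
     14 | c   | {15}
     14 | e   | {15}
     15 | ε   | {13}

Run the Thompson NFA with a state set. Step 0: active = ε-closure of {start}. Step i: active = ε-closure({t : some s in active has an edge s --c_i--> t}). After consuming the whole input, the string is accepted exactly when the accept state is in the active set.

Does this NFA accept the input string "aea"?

Answer: REJECT

Derivation:
start: ε-closure({0}) = {0,1,2,4,8}
'a' @ 1: {}  — dead — no transitions
rest 'ea' ignored (set empty)
after full input: {}  (accept=1 not in)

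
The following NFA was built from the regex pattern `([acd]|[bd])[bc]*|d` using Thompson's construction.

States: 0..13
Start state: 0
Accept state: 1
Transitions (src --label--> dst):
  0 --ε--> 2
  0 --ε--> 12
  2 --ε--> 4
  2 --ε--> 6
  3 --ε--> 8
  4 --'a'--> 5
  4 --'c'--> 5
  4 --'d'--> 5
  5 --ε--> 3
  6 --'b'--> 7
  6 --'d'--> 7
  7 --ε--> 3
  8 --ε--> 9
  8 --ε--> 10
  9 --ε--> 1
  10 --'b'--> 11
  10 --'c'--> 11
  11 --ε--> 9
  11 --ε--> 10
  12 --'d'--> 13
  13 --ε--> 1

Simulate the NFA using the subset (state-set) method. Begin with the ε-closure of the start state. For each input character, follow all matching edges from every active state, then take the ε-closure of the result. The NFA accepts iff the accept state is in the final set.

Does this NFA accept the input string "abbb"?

initial (ε-close {0}): {0,2,4,6,12}
'a' @ 1: {1,3,5,8,9,10}  [accepting]
'b' @ 2: {1,9,10,11}  [accepting]
'b' @ 3: {1,9,10,11}  [accepting]
'b' @ 4: {1,9,10,11}  [accepting]
final: {1,9,10,11}; accept 1 in set

Answer: ACCEPT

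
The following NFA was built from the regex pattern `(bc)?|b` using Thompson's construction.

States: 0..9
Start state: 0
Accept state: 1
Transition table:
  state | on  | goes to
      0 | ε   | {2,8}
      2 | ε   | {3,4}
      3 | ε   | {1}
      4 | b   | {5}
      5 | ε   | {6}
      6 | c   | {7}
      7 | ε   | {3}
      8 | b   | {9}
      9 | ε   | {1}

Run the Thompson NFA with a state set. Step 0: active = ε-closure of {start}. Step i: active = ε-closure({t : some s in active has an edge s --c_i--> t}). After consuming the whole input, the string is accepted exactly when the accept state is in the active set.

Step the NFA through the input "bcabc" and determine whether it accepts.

initial (ε-close {0}): {0,1,2,3,4,8}
'b' @ 1: {1,5,6,9}  [accepting]
'c' @ 2: {1,3,7}  [accepting]
'a' @ 3: {}  — no active states
rest 'bc' ignored (set empty)
after full input: {}  (accept=1 not in)

Answer: REJECT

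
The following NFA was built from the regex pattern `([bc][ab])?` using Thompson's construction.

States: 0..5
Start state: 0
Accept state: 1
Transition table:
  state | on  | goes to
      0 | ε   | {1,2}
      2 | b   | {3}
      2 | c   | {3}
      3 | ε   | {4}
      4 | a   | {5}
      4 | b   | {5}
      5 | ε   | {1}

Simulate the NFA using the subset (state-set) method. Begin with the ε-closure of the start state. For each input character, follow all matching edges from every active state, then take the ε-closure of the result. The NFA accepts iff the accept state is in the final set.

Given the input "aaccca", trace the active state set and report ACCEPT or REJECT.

S₀ = ε-closure({0}) = {0,1,2}
'a' @ 1: {}  — no active states
rest 'accca' ignored (set empty)
final: {}; accept 1 not in set

Answer: REJECT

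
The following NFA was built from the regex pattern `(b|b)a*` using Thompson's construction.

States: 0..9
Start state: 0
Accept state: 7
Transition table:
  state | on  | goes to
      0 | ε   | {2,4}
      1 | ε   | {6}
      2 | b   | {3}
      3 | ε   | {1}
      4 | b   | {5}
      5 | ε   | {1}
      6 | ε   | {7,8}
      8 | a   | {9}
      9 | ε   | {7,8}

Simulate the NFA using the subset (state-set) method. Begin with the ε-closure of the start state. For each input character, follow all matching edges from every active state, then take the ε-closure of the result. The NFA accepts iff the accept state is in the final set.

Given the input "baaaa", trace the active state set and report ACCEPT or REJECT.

Answer: ACCEPT

Steps:
S₀ = ε-closure({0}) = {0,2,4}
'b' @ 1: {1,3,5,6,7,8}  ✓accept
'a' @ 2: {7,8,9}  ✓accept
'a' @ 3: {7,8,9}  ✓accept
'a' @ 4: {7,8,9}  ✓accept
'a' @ 5: {7,8,9}  ✓accept
after full input: {7,8,9}  (accept=7 in)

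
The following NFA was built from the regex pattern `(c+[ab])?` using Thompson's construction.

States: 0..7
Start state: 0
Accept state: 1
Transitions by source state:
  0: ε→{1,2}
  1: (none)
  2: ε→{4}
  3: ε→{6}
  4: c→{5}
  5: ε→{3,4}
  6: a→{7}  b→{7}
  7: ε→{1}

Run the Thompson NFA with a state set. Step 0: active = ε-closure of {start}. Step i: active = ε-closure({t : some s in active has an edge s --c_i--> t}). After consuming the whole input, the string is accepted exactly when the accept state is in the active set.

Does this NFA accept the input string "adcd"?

Answer: REJECT

Steps:
start: ε-closure({0}) = {0,1,2,4}
'a' @ 1: {}  — dead — no transitions
rest 'dcd' ignored (set empty)
final: {}; accept 1 not in set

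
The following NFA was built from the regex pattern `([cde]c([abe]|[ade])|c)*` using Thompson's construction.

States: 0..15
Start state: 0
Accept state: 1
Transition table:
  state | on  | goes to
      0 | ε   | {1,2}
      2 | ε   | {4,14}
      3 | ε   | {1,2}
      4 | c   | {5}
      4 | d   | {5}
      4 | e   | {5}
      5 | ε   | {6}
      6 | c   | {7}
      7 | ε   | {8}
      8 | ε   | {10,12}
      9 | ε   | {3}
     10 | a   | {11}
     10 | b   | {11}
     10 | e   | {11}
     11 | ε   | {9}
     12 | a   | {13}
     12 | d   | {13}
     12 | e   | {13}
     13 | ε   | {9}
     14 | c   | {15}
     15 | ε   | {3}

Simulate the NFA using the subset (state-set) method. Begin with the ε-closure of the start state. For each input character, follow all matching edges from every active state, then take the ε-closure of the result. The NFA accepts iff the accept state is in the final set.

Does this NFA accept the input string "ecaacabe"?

Answer: REJECT

Steps:
initial (ε-close {0}): {0,1,2,4,14}
'e' @ 1: {5,6}
'c' @ 2: {7,8,10,12}
'a' @ 3: {1,2,3,4,9,11,13,14}  [accepting]
'a' @ 4: {}  — state set empty
rest 'cabe' ignored (set empty)
final: {}; accept 1 not in set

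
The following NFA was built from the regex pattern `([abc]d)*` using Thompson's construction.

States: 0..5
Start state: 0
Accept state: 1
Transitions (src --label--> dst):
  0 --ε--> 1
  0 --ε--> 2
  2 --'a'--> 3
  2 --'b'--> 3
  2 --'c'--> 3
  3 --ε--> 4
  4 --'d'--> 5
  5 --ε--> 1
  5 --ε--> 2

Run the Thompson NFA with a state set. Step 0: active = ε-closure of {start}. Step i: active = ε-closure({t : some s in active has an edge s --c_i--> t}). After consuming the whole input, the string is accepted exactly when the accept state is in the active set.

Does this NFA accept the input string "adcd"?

initial (ε-close {0}): {0,1,2}
'a' @ 1: {3,4}
'd' @ 2: {1,2,5}  ✓accept
'c' @ 3: {3,4}
'd' @ 4: {1,2,5}  ✓accept
end set {1,2,5} — state 1 in

Answer: ACCEPT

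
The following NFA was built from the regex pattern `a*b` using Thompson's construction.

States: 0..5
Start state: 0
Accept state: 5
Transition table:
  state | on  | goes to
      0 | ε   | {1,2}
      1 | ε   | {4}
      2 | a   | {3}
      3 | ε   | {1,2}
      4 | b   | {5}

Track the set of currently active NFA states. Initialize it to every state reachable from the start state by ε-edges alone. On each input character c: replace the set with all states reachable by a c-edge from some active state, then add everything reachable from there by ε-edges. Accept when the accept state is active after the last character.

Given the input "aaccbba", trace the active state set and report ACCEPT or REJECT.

start: ε-closure({0}) = {0,1,2,4}
'a' @ 1: {1,2,3,4}
'a' @ 2: {1,2,3,4}
'c' @ 3: {}  — no active states
rest 'cbba' ignored (set empty)
after full input: {}  (accept=5 not in)

Answer: REJECT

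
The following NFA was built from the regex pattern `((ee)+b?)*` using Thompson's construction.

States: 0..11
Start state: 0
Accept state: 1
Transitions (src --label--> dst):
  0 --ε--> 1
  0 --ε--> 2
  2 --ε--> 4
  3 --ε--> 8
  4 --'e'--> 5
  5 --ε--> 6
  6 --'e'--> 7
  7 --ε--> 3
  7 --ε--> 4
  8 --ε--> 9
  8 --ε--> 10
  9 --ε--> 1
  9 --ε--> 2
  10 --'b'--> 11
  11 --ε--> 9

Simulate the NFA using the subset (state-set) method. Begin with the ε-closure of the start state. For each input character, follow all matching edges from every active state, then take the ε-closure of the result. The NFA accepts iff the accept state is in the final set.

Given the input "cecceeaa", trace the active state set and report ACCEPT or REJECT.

S₀ = ε-closure({0}) = {0,1,2,4}
'c' @ 1: {}  — dead — no transitions
rest 'ecceeaa' ignored (set empty)
final: {}; accept 1 not in set

Answer: REJECT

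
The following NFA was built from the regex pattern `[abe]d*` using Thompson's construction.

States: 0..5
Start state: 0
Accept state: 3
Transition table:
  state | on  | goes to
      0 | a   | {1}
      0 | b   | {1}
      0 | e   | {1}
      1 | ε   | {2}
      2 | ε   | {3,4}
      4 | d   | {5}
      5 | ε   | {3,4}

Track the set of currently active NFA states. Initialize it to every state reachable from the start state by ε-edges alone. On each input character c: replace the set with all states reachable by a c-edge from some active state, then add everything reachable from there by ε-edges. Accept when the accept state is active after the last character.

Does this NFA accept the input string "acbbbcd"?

initial (ε-close {0}): {0}
'a' @ 1: {1,2,3,4}  (accept∈set)
'c' @ 2: {}  — no active states
rest 'bbbcd' ignored (set empty)
after full input: {}  (accept=3 not in)

Answer: REJECT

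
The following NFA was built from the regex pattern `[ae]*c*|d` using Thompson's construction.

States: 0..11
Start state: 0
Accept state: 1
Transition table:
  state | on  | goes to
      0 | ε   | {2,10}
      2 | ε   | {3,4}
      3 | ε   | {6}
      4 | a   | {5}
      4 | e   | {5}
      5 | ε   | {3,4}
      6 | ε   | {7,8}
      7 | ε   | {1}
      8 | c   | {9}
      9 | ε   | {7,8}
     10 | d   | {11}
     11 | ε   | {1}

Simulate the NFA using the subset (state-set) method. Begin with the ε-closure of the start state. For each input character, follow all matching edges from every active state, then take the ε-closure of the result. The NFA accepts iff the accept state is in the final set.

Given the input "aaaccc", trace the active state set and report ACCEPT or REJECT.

S₀ = ε-closure({0}) = {0,1,2,3,4,6,7,8,10}
'a' @ 1: {1,3,4,5,6,7,8}  [accepting]
'a' @ 2: {1,3,4,5,6,7,8}  [accepting]
'a' @ 3: {1,3,4,5,6,7,8}  [accepting]
'c' @ 4: {1,7,8,9}  [accepting]
'c' @ 5: {1,7,8,9}  [accepting]
'c' @ 6: {1,7,8,9}  [accepting]
final: {1,7,8,9}; accept 1 in set

Answer: ACCEPT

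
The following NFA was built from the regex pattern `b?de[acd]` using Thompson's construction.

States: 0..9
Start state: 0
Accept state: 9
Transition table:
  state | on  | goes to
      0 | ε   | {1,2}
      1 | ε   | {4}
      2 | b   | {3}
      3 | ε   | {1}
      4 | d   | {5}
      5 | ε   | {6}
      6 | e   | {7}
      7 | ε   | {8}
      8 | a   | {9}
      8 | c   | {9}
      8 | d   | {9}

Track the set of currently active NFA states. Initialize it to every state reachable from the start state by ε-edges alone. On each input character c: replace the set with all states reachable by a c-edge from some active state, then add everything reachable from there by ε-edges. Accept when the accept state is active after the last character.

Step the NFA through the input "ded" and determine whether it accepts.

Answer: ACCEPT

Trace:
start: ε-closure({0}) = {0,1,2,4}
'd' @ 1: {5,6}
'e' @ 2: {7,8}
'd' @ 3: {9}  ✓accept
end set {9} — state 9 in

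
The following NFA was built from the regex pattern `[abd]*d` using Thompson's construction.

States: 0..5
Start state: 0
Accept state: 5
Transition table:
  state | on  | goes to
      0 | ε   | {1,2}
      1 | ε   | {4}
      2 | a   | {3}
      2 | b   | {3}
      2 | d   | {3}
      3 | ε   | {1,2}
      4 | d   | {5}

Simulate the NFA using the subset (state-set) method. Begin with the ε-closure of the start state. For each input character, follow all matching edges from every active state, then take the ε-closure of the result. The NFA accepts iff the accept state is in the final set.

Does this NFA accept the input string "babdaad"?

S₀ = ε-closure({0}) = {0,1,2,4}
'b' @ 1: {1,2,3,4}
'a' @ 2: {1,2,3,4}
'b' @ 3: {1,2,3,4}
'd' @ 4: {1,2,3,4,5}  ✓accept
'a' @ 5: {1,2,3,4}
'a' @ 6: {1,2,3,4}
'd' @ 7: {1,2,3,4,5}  ✓accept
end set {1,2,3,4,5} — state 5 in

Answer: ACCEPT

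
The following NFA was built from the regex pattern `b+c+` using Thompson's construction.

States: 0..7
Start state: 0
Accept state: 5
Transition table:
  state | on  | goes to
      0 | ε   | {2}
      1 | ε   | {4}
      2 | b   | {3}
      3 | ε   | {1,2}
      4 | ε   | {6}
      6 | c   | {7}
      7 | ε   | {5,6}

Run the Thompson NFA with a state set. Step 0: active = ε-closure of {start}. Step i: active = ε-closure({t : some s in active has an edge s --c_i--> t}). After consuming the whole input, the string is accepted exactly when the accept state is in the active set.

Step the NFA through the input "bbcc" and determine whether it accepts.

S₀ = ε-closure({0}) = {0,2}
'b' @ 1: {1,2,3,4,6}
'b' @ 2: {1,2,3,4,6}
'c' @ 3: {5,6,7}  ✓accept
'c' @ 4: {5,6,7}  ✓accept
end set {5,6,7} — state 5 in

Answer: ACCEPT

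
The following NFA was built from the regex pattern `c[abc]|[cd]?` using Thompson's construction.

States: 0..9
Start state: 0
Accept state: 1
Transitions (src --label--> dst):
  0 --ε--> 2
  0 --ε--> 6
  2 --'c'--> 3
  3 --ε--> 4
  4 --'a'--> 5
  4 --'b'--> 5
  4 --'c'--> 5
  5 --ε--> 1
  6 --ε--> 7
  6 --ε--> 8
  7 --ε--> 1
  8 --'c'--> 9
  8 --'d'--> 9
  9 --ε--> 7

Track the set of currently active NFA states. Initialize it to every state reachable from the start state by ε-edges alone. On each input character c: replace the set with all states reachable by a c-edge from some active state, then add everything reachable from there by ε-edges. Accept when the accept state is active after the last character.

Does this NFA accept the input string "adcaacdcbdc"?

start: ε-closure({0}) = {0,1,2,6,7,8}
'a' @ 1: {}  — no active states
rest 'dcaacdcbdc' ignored (set empty)
final: {}; accept 1 not in set

Answer: REJECT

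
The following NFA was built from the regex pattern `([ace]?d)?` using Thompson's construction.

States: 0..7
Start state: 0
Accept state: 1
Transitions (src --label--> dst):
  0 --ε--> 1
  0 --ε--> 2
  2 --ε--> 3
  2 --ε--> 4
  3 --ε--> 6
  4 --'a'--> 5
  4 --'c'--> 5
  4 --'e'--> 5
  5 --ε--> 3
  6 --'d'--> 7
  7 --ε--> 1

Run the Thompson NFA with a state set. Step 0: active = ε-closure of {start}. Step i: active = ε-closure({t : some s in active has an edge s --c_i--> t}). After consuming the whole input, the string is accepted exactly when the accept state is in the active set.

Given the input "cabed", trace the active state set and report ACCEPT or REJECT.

S₀ = ε-closure({0}) = {0,1,2,3,4,6}
'c' @ 1: {3,5,6}
'a' @ 2: {}  — state set empty
rest 'bed' ignored (set empty)
after full input: {}  (accept=1 not in)

Answer: REJECT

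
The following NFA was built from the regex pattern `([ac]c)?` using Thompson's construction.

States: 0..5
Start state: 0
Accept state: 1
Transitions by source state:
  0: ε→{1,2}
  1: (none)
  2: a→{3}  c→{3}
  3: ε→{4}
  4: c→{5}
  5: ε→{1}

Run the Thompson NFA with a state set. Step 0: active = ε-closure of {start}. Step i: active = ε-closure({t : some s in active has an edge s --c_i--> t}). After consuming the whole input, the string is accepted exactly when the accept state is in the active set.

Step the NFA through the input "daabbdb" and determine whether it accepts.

Answer: REJECT

Trace:
start: ε-closure({0}) = {0,1,2}
'd' @ 1: {}  — state set empty
rest 'aabbdb' ignored (set empty)
after full input: {}  (accept=1 not in)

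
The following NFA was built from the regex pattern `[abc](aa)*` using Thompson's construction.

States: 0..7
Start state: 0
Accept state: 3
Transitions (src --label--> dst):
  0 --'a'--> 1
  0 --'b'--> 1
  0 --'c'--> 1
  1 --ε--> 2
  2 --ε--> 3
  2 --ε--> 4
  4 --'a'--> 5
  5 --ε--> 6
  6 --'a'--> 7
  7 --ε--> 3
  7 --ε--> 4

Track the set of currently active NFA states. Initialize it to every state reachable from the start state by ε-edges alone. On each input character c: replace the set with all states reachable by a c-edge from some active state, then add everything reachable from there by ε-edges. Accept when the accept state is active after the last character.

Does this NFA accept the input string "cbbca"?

S₀ = ε-closure({0}) = {0}
'c' @ 1: {1,2,3,4}  [accepting]
'b' @ 2: {}  — state set empty
rest 'bca' ignored (set empty)
final: {}; accept 3 not in set

Answer: REJECT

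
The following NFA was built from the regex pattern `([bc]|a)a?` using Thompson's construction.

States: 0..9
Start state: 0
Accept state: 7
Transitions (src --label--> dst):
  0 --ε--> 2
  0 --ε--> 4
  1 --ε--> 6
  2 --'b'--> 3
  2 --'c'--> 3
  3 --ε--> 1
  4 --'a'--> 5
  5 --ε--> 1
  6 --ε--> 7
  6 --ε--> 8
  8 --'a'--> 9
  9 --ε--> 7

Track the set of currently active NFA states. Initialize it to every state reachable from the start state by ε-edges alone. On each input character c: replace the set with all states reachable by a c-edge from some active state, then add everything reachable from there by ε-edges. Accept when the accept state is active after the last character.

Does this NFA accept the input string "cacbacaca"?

initial (ε-close {0}): {0,2,4}
'c' @ 1: {1,3,6,7,8}  [accepting]
'a' @ 2: {7,9}  [accepting]
'c' @ 3: {}  — state set empty
rest 'bacaca' ignored (set empty)
end set {} — state 7 not in

Answer: REJECT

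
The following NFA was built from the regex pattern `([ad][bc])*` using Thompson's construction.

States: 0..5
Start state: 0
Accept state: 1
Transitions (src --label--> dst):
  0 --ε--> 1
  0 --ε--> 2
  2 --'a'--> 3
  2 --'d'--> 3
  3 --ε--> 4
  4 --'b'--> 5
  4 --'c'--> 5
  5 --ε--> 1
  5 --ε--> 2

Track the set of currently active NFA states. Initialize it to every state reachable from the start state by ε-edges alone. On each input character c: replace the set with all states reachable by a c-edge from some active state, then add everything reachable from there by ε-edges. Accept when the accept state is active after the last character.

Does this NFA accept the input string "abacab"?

Answer: ACCEPT

Derivation:
initial (ε-close {0}): {0,1,2}
'a' @ 1: {3,4}
'b' @ 2: {1,2,5}  (accept∈set)
'a' @ 3: {3,4}
'c' @ 4: {1,2,5}  (accept∈set)
'a' @ 5: {3,4}
'b' @ 6: {1,2,5}  (accept∈set)
end set {1,2,5} — state 1 in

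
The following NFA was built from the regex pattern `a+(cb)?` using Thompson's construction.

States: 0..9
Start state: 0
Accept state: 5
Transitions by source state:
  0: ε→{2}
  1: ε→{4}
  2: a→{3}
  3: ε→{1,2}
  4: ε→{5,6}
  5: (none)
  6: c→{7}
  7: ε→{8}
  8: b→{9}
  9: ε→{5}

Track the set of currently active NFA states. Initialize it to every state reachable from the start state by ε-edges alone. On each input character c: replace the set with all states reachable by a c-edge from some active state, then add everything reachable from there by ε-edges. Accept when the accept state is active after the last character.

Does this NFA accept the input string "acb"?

Answer: ACCEPT

Derivation:
initial (ε-close {0}): {0,2}
'a' @ 1: {1,2,3,4,5,6}  (accept∈set)
'c' @ 2: {7,8}
'b' @ 3: {5,9}  (accept∈set)
after full input: {5,9}  (accept=5 in)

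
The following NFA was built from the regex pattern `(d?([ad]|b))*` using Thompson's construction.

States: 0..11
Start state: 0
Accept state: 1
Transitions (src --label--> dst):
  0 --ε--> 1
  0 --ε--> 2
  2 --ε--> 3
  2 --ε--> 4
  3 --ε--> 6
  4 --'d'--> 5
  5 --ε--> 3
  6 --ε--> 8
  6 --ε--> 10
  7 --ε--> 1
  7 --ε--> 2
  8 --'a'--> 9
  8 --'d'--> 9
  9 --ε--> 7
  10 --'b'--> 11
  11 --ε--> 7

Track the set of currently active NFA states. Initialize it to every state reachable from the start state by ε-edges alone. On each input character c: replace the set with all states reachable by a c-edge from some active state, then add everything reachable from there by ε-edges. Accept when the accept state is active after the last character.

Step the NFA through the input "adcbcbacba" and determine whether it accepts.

start: ε-closure({0}) = {0,1,2,3,4,6,8,10}
'a' @ 1: {1,2,3,4,6,7,8,9,10}  [accepting]
'd' @ 2: {1,2,3,4,5,6,7,8,9,10}  [accepting]
'c' @ 3: {}  — dead — no transitions
rest 'bcbacba' ignored (set empty)
final: {}; accept 1 not in set

Answer: REJECT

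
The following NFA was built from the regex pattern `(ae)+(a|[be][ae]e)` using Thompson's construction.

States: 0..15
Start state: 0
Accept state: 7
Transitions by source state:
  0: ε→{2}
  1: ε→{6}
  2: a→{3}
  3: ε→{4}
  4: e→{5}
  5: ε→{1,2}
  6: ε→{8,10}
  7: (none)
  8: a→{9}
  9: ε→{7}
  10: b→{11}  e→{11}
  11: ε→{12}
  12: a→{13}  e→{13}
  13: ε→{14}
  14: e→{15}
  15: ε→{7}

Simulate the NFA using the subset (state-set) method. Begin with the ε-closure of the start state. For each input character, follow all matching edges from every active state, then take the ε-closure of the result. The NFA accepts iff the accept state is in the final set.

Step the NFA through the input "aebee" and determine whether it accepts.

Answer: ACCEPT

Derivation:
start: ε-closure({0}) = {0,2}
'a' @ 1: {3,4}
'e' @ 2: {1,2,5,6,8,10}
'b' @ 3: {11,12}
'e' @ 4: {13,14}
'e' @ 5: {7,15}  [accepting]
end set {7,15} — state 7 in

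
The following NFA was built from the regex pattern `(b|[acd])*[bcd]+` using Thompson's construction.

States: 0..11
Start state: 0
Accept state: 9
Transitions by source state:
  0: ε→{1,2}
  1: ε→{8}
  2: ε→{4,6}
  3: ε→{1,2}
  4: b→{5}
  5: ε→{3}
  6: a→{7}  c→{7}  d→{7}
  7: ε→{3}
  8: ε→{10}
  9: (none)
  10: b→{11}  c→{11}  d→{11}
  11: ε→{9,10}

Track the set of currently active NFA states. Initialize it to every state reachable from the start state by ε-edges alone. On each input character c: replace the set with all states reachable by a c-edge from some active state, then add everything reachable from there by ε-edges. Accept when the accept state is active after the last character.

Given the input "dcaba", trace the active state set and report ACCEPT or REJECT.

Answer: REJECT

Trace:
S₀ = ε-closure({0}) = {0,1,2,4,6,8,10}
'd' @ 1: {1,2,3,4,6,7,8,9,10,11}  [accepting]
'c' @ 2: {1,2,3,4,6,7,8,9,10,11}  [accepting]
'a' @ 3: {1,2,3,4,6,7,8,10}
'b' @ 4: {1,2,3,4,5,6,8,9,10,11}  [accepting]
'a' @ 5: {1,2,3,4,6,7,8,10}
end set {1,2,3,4,6,7,8,10} — state 9 not in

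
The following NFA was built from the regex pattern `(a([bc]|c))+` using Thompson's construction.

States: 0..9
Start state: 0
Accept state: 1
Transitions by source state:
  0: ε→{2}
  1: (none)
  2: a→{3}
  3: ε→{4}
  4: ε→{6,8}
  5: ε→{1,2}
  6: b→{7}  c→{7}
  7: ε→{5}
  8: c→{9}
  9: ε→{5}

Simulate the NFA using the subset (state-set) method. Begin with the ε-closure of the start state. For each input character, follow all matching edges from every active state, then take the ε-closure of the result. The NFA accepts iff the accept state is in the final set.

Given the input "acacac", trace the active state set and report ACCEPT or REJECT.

Answer: ACCEPT

Steps:
start: ε-closure({0}) = {0,2}
'a' @ 1: {3,4,6,8}
'c' @ 2: {1,2,5,7,9}  (accept∈set)
'a' @ 3: {3,4,6,8}
'c' @ 4: {1,2,5,7,9}  (accept∈set)
'a' @ 5: {3,4,6,8}
'c' @ 6: {1,2,5,7,9}  (accept∈set)
end set {1,2,5,7,9} — state 1 in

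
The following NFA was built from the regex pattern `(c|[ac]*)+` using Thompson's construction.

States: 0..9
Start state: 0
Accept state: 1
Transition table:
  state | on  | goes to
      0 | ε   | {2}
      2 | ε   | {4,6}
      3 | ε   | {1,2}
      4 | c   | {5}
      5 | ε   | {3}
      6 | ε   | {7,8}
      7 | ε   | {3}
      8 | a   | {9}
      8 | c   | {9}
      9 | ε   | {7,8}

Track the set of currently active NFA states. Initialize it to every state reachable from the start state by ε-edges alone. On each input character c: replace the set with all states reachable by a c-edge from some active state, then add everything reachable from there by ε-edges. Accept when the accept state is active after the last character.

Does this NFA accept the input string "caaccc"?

Answer: ACCEPT

Trace:
start: ε-closure({0}) = {0,1,2,3,4,6,7,8}
'c' @ 1: {1,2,3,4,5,6,7,8,9}  (accept∈set)
'a' @ 2: {1,2,3,4,6,7,8,9}  (accept∈set)
'a' @ 3: {1,2,3,4,6,7,8,9}  (accept∈set)
'c' @ 4: {1,2,3,4,5,6,7,8,9}  (accept∈set)
'c' @ 5: {1,2,3,4,5,6,7,8,9}  (accept∈set)
'c' @ 6: {1,2,3,4,5,6,7,8,9}  (accept∈set)
end set {1,2,3,4,5,6,7,8,9} — state 1 in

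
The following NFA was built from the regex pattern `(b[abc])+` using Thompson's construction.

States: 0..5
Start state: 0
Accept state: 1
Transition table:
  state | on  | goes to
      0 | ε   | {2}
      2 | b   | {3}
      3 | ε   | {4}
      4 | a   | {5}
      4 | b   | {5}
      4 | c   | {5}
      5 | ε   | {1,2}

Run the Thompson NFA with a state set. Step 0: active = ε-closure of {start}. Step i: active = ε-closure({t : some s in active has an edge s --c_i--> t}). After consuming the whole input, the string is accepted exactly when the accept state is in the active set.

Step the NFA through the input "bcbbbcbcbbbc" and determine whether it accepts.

S₀ = ε-closure({0}) = {0,2}
'b' @ 1: {3,4}
'c' @ 2: {1,2,5}  ✓accept
'b' @ 3: {3,4}
'b' @ 4: {1,2,5}  ✓accept
'b' @ 5: {3,4}
'c' @ 6: {1,2,5}  ✓accept
'b' @ 7: {3,4}
'c' @ 8: {1,2,5}  ✓accept
'b' @ 9: {3,4}
'b' @ 10: {1,2,5}  ✓accept
'b' @ 11: {3,4}
'c' @ 12: {1,2,5}  ✓accept
after full input: {1,2,5}  (accept=1 in)

Answer: ACCEPT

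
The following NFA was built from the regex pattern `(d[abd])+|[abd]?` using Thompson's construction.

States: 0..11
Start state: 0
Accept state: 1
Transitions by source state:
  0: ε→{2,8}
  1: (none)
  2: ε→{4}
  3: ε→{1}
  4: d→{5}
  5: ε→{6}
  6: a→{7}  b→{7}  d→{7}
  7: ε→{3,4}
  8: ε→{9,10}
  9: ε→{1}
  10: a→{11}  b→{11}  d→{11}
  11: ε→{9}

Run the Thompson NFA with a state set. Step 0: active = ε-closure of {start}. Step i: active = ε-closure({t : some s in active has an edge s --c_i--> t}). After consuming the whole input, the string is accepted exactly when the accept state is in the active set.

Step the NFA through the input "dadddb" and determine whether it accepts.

S₀ = ε-closure({0}) = {0,1,2,4,8,9,10}
'd' @ 1: {1,5,6,9,11}  ✓accept
'a' @ 2: {1,3,4,7}  ✓accept
'd' @ 3: {5,6}
'd' @ 4: {1,3,4,7}  ✓accept
'd' @ 5: {5,6}
'b' @ 6: {1,3,4,7}  ✓accept
after full input: {1,3,4,7}  (accept=1 in)

Answer: ACCEPT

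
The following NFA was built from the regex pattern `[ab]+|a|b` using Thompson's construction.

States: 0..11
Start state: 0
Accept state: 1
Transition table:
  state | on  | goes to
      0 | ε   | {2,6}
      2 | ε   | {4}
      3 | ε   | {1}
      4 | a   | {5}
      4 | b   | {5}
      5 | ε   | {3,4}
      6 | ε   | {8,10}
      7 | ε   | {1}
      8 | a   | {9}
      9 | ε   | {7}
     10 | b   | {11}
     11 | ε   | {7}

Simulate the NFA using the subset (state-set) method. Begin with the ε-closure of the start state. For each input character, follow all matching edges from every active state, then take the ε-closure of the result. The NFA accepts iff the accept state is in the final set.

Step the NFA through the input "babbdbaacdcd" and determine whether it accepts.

start: ε-closure({0}) = {0,2,4,6,8,10}
'b' @ 1: {1,3,4,5,7,11}  [accepting]
'a' @ 2: {1,3,4,5}  [accepting]
'b' @ 3: {1,3,4,5}  [accepting]
'b' @ 4: {1,3,4,5}  [accepting]
'd' @ 5: {}  — no active states
rest 'baacdcd' ignored (set empty)
end set {} — state 1 not in

Answer: REJECT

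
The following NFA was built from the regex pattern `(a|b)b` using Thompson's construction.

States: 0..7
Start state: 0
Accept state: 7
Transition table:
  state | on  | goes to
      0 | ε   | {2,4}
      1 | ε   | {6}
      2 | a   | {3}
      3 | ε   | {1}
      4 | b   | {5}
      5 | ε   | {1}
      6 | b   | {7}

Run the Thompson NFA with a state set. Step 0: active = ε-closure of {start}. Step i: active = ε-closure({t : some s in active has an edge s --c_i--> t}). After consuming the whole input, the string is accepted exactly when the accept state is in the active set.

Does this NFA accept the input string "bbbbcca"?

Answer: REJECT

Steps:
S₀ = ε-closure({0}) = {0,2,4}
'b' @ 1: {1,5,6}
'b' @ 2: {7}  [accepting]
'b' @ 3: {}  — no active states
rest 'bcca' ignored (set empty)
final: {}; accept 7 not in set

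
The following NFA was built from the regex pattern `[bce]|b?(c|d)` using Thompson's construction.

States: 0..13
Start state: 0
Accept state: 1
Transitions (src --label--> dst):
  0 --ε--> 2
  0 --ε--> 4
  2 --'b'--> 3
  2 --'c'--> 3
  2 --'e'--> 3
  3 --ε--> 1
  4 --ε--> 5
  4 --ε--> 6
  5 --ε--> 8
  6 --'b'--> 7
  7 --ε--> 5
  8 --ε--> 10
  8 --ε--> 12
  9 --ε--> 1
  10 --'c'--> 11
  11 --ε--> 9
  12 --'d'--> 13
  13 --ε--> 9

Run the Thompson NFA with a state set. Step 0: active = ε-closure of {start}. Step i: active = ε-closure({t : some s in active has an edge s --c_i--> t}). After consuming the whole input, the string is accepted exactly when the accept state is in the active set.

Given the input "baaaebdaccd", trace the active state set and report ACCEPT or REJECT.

Answer: REJECT

Derivation:
S₀ = ε-closure({0}) = {0,2,4,5,6,8,10,12}
'b' @ 1: {1,3,5,7,8,10,12}  [accepting]
'a' @ 2: {}  — no active states
rest 'aaebdaccd' ignored (set empty)
end set {} — state 1 not in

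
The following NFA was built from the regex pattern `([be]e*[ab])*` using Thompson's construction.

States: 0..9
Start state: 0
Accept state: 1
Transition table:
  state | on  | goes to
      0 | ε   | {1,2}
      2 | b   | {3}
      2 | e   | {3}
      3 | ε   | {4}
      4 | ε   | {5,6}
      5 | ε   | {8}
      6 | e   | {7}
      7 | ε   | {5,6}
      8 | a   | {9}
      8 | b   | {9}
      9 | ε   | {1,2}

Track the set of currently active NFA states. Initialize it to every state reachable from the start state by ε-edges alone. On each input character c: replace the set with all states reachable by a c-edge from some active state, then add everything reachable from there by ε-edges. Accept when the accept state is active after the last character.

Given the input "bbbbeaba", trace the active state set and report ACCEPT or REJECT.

S₀ = ε-closure({0}) = {0,1,2}
'b' @ 1: {3,4,5,6,8}
'b' @ 2: {1,2,9}  [accepting]
'b' @ 3: {3,4,5,6,8}
'b' @ 4: {1,2,9}  [accepting]
'e' @ 5: {3,4,5,6,8}
'a' @ 6: {1,2,9}  [accepting]
'b' @ 7: {3,4,5,6,8}
'a' @ 8: {1,2,9}  [accepting]
final: {1,2,9}; accept 1 in set

Answer: ACCEPT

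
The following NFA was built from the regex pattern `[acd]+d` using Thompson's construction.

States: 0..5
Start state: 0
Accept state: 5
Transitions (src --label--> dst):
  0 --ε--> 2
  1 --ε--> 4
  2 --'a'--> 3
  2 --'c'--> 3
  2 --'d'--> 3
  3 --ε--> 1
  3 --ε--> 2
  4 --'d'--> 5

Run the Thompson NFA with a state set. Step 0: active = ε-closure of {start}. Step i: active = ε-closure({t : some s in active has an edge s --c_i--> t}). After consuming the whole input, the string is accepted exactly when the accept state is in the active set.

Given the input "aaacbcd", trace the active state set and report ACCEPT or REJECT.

Answer: REJECT

Derivation:
S₀ = ε-closure({0}) = {0,2}
'a' @ 1: {1,2,3,4}
'a' @ 2: {1,2,3,4}
'a' @ 3: {1,2,3,4}
'c' @ 4: {1,2,3,4}
'b' @ 5: {}  — no active states
rest 'cd' ignored (set empty)
end set {} — state 5 not in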